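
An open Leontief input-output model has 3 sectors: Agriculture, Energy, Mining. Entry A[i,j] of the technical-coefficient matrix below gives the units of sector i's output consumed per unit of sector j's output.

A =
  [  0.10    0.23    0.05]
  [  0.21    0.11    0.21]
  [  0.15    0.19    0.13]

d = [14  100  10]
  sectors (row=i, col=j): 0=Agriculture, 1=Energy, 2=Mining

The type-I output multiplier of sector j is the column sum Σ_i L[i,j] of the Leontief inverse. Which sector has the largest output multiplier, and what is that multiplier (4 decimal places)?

Form M = I − A:
  [  0.90   -0.23   -0.05]
  [ -0.21    0.89   -0.21]
  [ -0.15   -0.19    0.87]
Leontief inverse L = M⁻¹:
  [  1.2179    0.3476    0.1539]
  [  0.3552    1.2860    0.3308]
  [  0.2876    0.3408    1.2482]
Total output x = L · d:
  x_0 = 1.2179·14 + 0.3476·100 + 0.1539·10 = 53.3471
  x_1 = 0.3552·14 + 1.2860·100 + 0.3308·10 = 136.8831
  x_2 = 0.2876·14 + 0.3408·100 + 1.2482·10 = 50.5860
Output multipliers (column sums of L):
  Agriculture: 1.8606
  Energy: 1.9744
  Mining: 1.7329

Energy (1.9744)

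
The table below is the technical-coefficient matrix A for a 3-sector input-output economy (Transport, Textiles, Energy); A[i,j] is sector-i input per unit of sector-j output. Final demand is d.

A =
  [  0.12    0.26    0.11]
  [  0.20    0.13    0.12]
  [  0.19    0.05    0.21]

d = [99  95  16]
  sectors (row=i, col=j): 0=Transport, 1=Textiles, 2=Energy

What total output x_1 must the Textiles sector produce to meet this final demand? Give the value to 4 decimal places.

Form M = I − A:
  [  0.88   -0.26   -0.11]
  [ -0.20    0.87   -0.12]
  [ -0.19   -0.05    0.79]
Leontief inverse L = M⁻¹:
  [  1.2776    0.3955    0.2380]
  [  0.3391    1.2645    0.2393]
  [  0.3287    0.1752    1.3382]
Total output x = L · d:
  x_0 = 1.2776·99 + 0.3955·95 + 0.2380·16 = 167.8652
  x_1 = 0.3391·99 + 1.2645·95 + 0.2393·16 = 157.5224
  x_2 = 0.3287·99 + 0.1752·95 + 1.3382·16 = 70.5956

157.5224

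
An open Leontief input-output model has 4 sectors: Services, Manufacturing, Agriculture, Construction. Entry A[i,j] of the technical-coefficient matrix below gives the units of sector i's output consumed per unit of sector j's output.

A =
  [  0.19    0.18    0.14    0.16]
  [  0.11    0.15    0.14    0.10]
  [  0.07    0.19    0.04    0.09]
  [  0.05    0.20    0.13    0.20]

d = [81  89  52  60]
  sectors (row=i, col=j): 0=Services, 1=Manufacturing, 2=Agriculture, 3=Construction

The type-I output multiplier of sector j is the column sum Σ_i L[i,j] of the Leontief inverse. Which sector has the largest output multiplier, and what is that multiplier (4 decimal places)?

Form M = I − A:
  [  0.81   -0.18   -0.14   -0.16]
  [ -0.11    0.85   -0.14   -0.10]
  [ -0.07   -0.19    0.96   -0.09]
  [ -0.05   -0.20   -0.13    0.80]
Leontief inverse L = M⁻¹:
  [  1.3427    0.4374    0.3081    0.3579]
  [  0.2189    1.3373    0.2595    0.2401]
  [  0.1566    0.3356    1.1407    0.2016]
  [  0.1641    0.4162    0.2695    1.3652]
Total output x = L · d:
  x_0 = 1.3427·81 + 0.4374·89 + 0.3081·52 + 0.3579·60 = 185.1762
  x_1 = 0.2189·81 + 1.3373·89 + 0.2595·52 + 0.2401·60 = 164.6474
  x_2 = 0.1566·81 + 0.3356·89 + 1.1407·52 + 0.2016·60 = 113.9670
  x_3 = 0.1641·81 + 0.4162·89 + 0.2695·52 + 1.3652·60 = 146.2550
Output multipliers (column sums of L):
  Services: 1.8822
  Manufacturing: 2.5265
  Agriculture: 1.9777
  Construction: 2.1648

Manufacturing (2.5265)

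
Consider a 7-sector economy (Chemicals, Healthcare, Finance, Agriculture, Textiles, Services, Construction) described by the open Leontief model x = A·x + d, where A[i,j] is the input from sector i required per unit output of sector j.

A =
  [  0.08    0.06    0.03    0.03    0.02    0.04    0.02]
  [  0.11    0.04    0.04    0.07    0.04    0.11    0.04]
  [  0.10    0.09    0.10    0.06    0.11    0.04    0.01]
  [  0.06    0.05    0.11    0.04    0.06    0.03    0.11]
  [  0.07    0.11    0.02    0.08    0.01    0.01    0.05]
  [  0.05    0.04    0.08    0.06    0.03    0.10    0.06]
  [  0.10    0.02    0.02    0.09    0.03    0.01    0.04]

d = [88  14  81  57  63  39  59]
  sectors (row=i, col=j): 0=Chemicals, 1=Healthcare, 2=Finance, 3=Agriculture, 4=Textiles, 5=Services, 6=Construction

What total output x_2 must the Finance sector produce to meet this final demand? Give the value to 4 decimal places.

131.5125

Form M = I − A:
  [  0.92   -0.06   -0.03   -0.03   -0.02   -0.04   -0.02]
  [ -0.11    0.96   -0.04   -0.07   -0.04   -0.11   -0.04]
  [ -0.10   -0.09    0.90   -0.06   -0.11   -0.04   -0.01]
  [ -0.06   -0.05   -0.11    0.96   -0.06   -0.03   -0.11]
  [ -0.07   -0.11   -0.02   -0.08    0.99   -0.01   -0.05]
  [ -0.05   -0.04   -0.08   -0.06   -0.03    0.90   -0.06]
  [ -0.10   -0.02   -0.02   -0.09   -0.03   -0.01    0.96]
Leontief inverse L = M⁻¹:
  [  1.1177    0.0860    0.0555    0.0557    0.0388    0.0654    0.0399]
  [  0.1673    1.0815    0.0837    0.1115    0.0699    0.1487    0.0751]
  [  0.1701    0.1453    1.1482    0.1095    0.1474    0.0822    0.0469]
  [  0.1249    0.0952    0.1521    1.0872    0.0954    0.0628    0.1416]
  [  0.1193    0.1401    0.0524    0.1133    1.0345    0.0409    0.0783]
  [  0.1063    0.0800    0.1240    0.1018    0.0626    1.1362    0.0928]
  [  0.1400    0.0486    0.0486    0.1169    0.0505    0.0306    1.0651]
Total output x = L · d:
  x_0 = 1.1177·88 + 0.0860·14 + 0.0555·81 + 0.0557·57 + 0.0388·63 + 0.0654·39 + 0.0399·59 = 114.5819
  x_1 = 0.1673·88 + 1.0815·14 + 0.0837·81 + 0.1115·57 + 0.0699·63 + 0.1487·39 + 0.0751·59 = 57.6299
  x_2 = 0.1701·88 + 0.1453·14 + 1.1482·81 + 0.1095·57 + 0.1474·63 + 0.0822·39 + 0.0469·59 = 131.5125
  x_3 = 0.1249·88 + 0.0952·14 + 0.1521·81 + 1.0872·57 + 0.0954·63 + 0.0628·39 + 0.1416·59 = 103.4245
  x_4 = 0.1193·88 + 0.1401·14 + 0.0524·81 + 0.1133·57 + 1.0345·63 + 0.0409·39 + 0.0783·59 = 94.5512
  x_5 = 0.1063·88 + 0.0800·14 + 0.1240·81 + 0.1018·57 + 0.0626·63 + 1.1362·39 + 0.0928·59 = 80.0516
  x_6 = 0.1400·88 + 0.0486·14 + 0.0486·81 + 0.1169·57 + 0.0505·63 + 0.0306·39 + 1.0651·59 = 90.8191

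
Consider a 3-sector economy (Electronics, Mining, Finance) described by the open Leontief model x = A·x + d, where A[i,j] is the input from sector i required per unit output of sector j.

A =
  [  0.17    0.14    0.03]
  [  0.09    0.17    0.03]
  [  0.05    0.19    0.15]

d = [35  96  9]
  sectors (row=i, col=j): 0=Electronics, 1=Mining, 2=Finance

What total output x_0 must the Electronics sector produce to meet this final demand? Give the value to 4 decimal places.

64.6409

Form M = I − A:
  [  0.83   -0.14   -0.03]
  [ -0.09    0.83   -0.03]
  [ -0.05   -0.19    0.85]
Leontief inverse L = M⁻¹:
  [  1.2317    0.2195    0.0512]
  [  0.1373    1.2391    0.0486]
  [  0.1031    0.2899    1.1903]
Total output x = L · d:
  x_0 = 1.2317·35 + 0.2195·96 + 0.0512·9 = 64.6409
  x_1 = 0.1373·35 + 1.2391·96 + 0.0486·9 = 124.1955
  x_2 = 0.1031·35 + 0.2899·96 + 1.1903·9 = 42.1520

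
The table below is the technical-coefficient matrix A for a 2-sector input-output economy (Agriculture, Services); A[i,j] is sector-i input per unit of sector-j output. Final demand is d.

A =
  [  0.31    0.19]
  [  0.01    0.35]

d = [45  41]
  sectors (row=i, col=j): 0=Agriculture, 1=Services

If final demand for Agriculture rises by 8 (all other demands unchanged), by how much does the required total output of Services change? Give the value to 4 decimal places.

Form M = I − A:
  [  0.69   -0.19]
  [ -0.01    0.65]
Leontief inverse L = M⁻¹:
  [  1.4554    0.4254]
  [  0.0224    1.5450]
Total output x = L · d:
  x_0 = 1.4554·45 + 0.4254·41 = 82.9378
  x_1 = 0.0224·45 + 1.5450·41 = 64.3529
Δx_1 = L[1,0] · Δd_0 = 0.0224 · 8 = 0.1791

0.1791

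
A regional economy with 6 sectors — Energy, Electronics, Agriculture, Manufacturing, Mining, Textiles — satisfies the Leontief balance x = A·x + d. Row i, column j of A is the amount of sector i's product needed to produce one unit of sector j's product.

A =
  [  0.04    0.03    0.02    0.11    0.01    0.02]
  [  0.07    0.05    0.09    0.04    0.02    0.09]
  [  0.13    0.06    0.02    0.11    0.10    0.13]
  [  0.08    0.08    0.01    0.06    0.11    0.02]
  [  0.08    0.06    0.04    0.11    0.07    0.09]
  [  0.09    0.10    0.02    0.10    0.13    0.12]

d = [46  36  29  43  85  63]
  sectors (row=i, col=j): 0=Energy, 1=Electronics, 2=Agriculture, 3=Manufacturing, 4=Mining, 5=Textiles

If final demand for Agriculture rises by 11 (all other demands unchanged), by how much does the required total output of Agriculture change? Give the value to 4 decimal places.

11.5294

Form M = I − A:
  [  0.96   -0.03   -0.02   -0.11   -0.01   -0.02]
  [ -0.07    0.95   -0.09   -0.04   -0.02   -0.09]
  [ -0.13   -0.06    0.98   -0.11   -0.10   -0.13]
  [ -0.08   -0.08   -0.01    0.94   -0.11   -0.02]
  [ -0.08   -0.06   -0.04   -0.11    0.93   -0.09]
  [ -0.09   -0.10   -0.02   -0.10   -0.13    0.88]
Leontief inverse L = M⁻¹:
  [  1.0685    0.0542    0.0306    0.1398    0.0383    0.0414]
  [  0.1210    1.0904    0.1092    0.0961    0.0673    0.1395]
  [  0.1986    0.1194    1.0481    0.1910    0.1670    0.1930]
  [  0.1230    0.1149    0.0316    1.1103    0.1468    0.0595]
  [  0.1385    0.1094    0.0636    0.1753    1.1267    0.1429]
  [  0.1620    0.1614    0.0523    0.1816    0.1985    1.1887]
Total output x = L · d:
  x_0 = 1.0685·46 + 0.0542·36 + 0.0306·29 + 0.1398·43 + 0.0383·85 + 0.0414·63 = 63.8680
  x_1 = 0.1210·46 + 1.0904·36 + 0.1092·29 + 0.0961·43 + 0.0673·85 + 0.1395·63 = 66.6254
  x_2 = 0.1986·46 + 0.1194·36 + 1.0481·29 + 0.1910·43 + 0.1670·85 + 0.1930·63 = 78.3948
  x_3 = 0.1230·46 + 0.1149·36 + 0.0316·29 + 1.1103·43 + 0.1468·85 + 0.0595·63 = 74.6821
  x_4 = 0.1385·46 + 0.1094·36 + 0.0636·29 + 0.1753·43 + 1.1267·85 + 0.1429·63 = 124.4615
  x_5 = 0.1620·46 + 0.1614·36 + 0.0523·29 + 0.1816·43 + 0.1985·85 + 1.1887·63 = 114.3486
Δx_2 = L[2,2] · Δd_2 = 1.0481 · 11 = 11.5294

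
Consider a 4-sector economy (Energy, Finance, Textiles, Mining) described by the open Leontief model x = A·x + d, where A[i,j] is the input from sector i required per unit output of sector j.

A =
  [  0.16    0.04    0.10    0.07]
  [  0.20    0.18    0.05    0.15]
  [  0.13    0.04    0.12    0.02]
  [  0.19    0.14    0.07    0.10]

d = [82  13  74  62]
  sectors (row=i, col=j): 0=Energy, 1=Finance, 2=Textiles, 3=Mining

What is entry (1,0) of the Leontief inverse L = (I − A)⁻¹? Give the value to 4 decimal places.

L[1,0] = 0.3835

Form M = I − A:
  [  0.84   -0.04   -0.10   -0.07]
  [ -0.20    0.82   -0.05   -0.15]
  [ -0.13   -0.04    0.88   -0.02]
  [ -0.19   -0.14   -0.07    0.90]
Leontief inverse L = M⁻¹:
  [  1.2625    0.0892    0.1578    0.1166]
  [  0.3835    1.2871    0.1364    0.2474]
  [  0.2117    0.0768    1.1692    0.0552]
  [  0.3427    0.2250    0.1455    1.1785]
Total output x = L · d:
  x_0 = 1.2625·82 + 0.0892·13 + 0.1578·74 + 0.1166·62 = 123.5889
  x_1 = 0.3835·82 + 1.2871·13 + 0.1364·74 + 0.2474·62 = 73.6112
  x_2 = 0.2117·82 + 0.0768·13 + 1.1692·74 + 0.0552·62 = 108.3047
  x_3 = 0.3427·82 + 0.2250·13 + 0.1455·74 + 1.1785·62 = 114.8542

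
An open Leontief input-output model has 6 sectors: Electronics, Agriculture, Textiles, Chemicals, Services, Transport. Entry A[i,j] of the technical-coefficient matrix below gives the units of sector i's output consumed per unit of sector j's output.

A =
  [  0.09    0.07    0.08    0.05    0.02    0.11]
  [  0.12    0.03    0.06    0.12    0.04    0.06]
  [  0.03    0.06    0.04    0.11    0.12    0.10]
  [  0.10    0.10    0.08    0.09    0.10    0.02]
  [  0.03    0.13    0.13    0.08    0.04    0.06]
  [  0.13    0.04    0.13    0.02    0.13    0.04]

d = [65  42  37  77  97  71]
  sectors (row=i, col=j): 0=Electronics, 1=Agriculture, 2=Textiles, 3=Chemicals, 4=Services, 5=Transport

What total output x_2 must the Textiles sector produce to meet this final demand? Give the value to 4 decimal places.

95.6168

Form M = I − A:
  [  0.91   -0.07   -0.08   -0.05   -0.02   -0.11]
  [ -0.12    0.97   -0.06   -0.12   -0.04   -0.06]
  [ -0.03   -0.06    0.96   -0.11   -0.12   -0.10]
  [ -0.10   -0.10   -0.08    0.91   -0.10   -0.02]
  [ -0.03   -0.13   -0.13   -0.08    0.96   -0.06]
  [ -0.13   -0.04   -0.13   -0.02   -0.13    0.96]
Leontief inverse L = M⁻¹:
  [  1.1575    0.1212    0.1460    0.1079    0.0807    0.1627]
  [  0.1870    1.0889    0.1274    0.1805    0.0992    0.1127]
  [  0.1006    0.1259    1.1183    0.1770    0.1860    0.1512]
  [  0.1721    0.1672    0.1548    1.1651    0.1622    0.0807]
  [  0.1017    0.1890    0.1991    0.1546    1.1084    0.1167]
  [  0.1955    0.1079    0.2067    0.0913    0.1937    1.1064]
Total output x = L · d:
  x_0 = 1.1575·65 + 0.1212·42 + 0.1460·37 + 0.1079·77 + 0.0807·97 + 0.1627·71 = 113.4117
  x_1 = 0.1870·65 + 1.0889·42 + 0.1274·37 + 0.1805·77 + 0.0992·97 + 0.1127·71 = 94.1237
  x_2 = 0.1006·65 + 0.1259·42 + 1.1183·37 + 0.1770·77 + 0.1860·97 + 0.1512·71 = 95.6168
  x_3 = 0.1721·65 + 0.1672·42 + 0.1548·37 + 1.1651·77 + 0.1622·97 + 0.0807·71 = 135.1098
  x_4 = 0.1017·65 + 0.1890·42 + 0.1991·37 + 0.1546·77 + 1.1084·97 + 0.1167·71 = 149.6178
  x_5 = 0.1955·65 + 0.1079·42 + 0.2067·37 + 0.0913·77 + 0.1937·97 + 1.1064·71 = 129.2616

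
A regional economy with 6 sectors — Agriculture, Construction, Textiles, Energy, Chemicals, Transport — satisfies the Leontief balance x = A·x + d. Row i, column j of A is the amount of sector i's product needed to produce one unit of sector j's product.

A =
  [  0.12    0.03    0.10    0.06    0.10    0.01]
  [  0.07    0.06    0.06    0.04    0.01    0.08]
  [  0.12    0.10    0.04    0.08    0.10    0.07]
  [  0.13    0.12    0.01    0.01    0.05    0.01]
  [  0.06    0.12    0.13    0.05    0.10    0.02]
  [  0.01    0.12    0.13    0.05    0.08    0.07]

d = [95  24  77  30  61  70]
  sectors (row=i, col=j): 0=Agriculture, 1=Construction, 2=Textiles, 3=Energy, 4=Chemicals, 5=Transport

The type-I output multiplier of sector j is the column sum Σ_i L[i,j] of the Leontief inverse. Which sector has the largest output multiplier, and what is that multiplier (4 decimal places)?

Form M = I − A:
  [  0.88   -0.03   -0.10   -0.06   -0.10   -0.01]
  [ -0.07    0.94   -0.06   -0.04   -0.01   -0.08]
  [ -0.12   -0.10    0.96   -0.08   -0.10   -0.07]
  [ -0.13   -0.12   -0.01    0.99   -0.05   -0.01]
  [ -0.06   -0.12   -0.13   -0.05    0.90   -0.02]
  [ -0.01   -0.12   -0.13   -0.05   -0.08    0.93]
Leontief inverse L = M⁻¹:
  [  1.1911    0.0925    0.1575    0.0986    0.1596    0.0371]
  [  0.1168    1.1071    0.1032    0.0680    0.0500    0.1061]
  [  0.1957    0.1743    1.1106    0.1222    0.1633    0.1055]
  [  0.1801    0.1598    0.0560    1.0381    0.0886    0.0330]
  [  0.1350    0.1921    0.1920    0.0930    1.1599    0.0584]
  [  0.0765    0.1933    0.1898    0.0907    0.1355    1.1109]
Total output x = L · d:
  x_0 = 1.1911·95 + 0.0925·24 + 0.1575·77 + 0.0986·30 + 0.1596·61 + 0.0371·70 = 142.7942
  x_1 = 0.1168·95 + 1.1071·24 + 0.1032·77 + 0.0680·30 + 0.0500·61 + 0.1061·70 = 58.1267
  x_2 = 0.1957·95 + 0.1743·24 + 1.1106·77 + 0.1222·30 + 0.1633·61 + 0.1055·70 = 129.3037
  x_3 = 0.1801·95 + 0.1598·24 + 0.0560·77 + 1.0381·30 + 0.0886·61 + 0.0330·70 = 64.1178
  x_4 = 0.1350·95 + 0.1921·24 + 0.1920·77 + 0.0930·30 + 1.1599·61 + 0.0584·70 = 109.8486
  x_5 = 0.0765·95 + 0.1933·24 + 0.1898·77 + 0.0907·30 + 0.1355·61 + 1.1109·70 = 115.2757
Output multipliers (column sums of L):
  Agriculture: 1.8952
  Construction: 1.9191
  Textiles: 1.8092
  Energy: 1.5107
  Chemicals: 1.7569
  Transport: 1.4509

Construction (1.9191)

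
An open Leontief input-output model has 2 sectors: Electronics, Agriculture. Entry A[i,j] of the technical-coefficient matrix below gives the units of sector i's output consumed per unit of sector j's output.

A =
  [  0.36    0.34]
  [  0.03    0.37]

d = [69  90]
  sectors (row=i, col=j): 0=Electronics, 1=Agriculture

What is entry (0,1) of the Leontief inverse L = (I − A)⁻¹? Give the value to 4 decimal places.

Form M = I − A:
  [  0.64   -0.34]
  [ -0.03    0.63]
Leontief inverse L = M⁻¹:
  [  1.6031    0.8651]
  [  0.0763    1.6285]
Total output x = L · d:
  x_0 = 1.6031·69 + 0.8651·90 = 188.4733
  x_1 = 0.0763·69 + 1.6285·90 = 151.8321

L[0,1] = 0.8651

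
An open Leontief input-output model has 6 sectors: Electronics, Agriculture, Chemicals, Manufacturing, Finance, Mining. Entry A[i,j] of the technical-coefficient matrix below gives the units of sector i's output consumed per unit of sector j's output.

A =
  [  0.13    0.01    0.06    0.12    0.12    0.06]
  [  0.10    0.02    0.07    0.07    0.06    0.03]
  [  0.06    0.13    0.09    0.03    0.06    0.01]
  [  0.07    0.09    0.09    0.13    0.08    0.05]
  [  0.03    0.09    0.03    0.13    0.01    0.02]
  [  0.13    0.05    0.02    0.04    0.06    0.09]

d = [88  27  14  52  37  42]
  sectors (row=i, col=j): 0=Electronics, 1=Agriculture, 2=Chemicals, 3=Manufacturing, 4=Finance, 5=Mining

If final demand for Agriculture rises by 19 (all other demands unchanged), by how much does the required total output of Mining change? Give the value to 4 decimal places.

1.6429

Form M = I − A:
  [  0.87   -0.01   -0.06   -0.12   -0.12   -0.06]
  [ -0.10    0.98   -0.07   -0.07   -0.06   -0.03]
  [ -0.06   -0.13    0.91   -0.03   -0.06   -0.01]
  [ -0.07   -0.09   -0.09    0.87   -0.08   -0.05]
  [ -0.03   -0.09   -0.03   -0.13    0.99   -0.02]
  [ -0.13   -0.05   -0.02   -0.04   -0.06    0.91]
Leontief inverse L = M⁻¹:
  [  1.2024    0.0677    0.1130    0.2065    0.1793    0.0980]
  [  0.1515    1.0604    0.1088    0.1279    0.1029    0.0554]
  [  0.1128    0.1701    1.1319    0.0849    0.1014    0.0324]
  [  0.1422    0.1492    0.1470    1.2107    0.1382    0.0855]
  [  0.0762    0.1249    0.0681    0.1815    1.0483    0.0429]
  [  0.1939    0.0865    0.0579    0.1036    0.1087    1.1233]
Total output x = L · d:
  x_0 = 1.2024·88 + 0.0677·27 + 0.1130·14 + 0.2065·52 + 0.1793·37 + 0.0980·42 = 130.7158
  x_1 = 0.1515·88 + 1.0604·27 + 0.1088·14 + 0.1279·52 + 0.1029·37 + 0.0554·42 = 56.2752
  x_2 = 0.1128·88 + 0.1701·27 + 1.1319·14 + 0.0849·52 + 0.1014·37 + 0.0324·42 = 39.8883
  x_3 = 0.1422·88 + 0.1492·27 + 0.1470·14 + 1.2107·52 + 0.1382·37 + 0.0855·42 = 90.2637
  x_4 = 0.0762·88 + 0.1249·27 + 0.0681·14 + 0.1815·52 + 1.0483·37 + 0.0429·42 = 61.0636
  x_5 = 0.1939·88 + 0.0865·27 + 0.0579·14 + 0.1036·52 + 0.1087·37 + 1.1233·42 = 76.7900
Δx_5 = L[5,1] · Δd_1 = 0.0865 · 19 = 1.6429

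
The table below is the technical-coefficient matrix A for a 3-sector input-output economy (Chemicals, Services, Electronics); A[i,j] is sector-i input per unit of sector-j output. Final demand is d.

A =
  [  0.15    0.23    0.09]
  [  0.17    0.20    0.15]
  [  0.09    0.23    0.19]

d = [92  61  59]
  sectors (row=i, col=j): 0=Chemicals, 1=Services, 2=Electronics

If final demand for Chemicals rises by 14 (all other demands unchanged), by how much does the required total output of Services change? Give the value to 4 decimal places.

Form M = I − A:
  [  0.85   -0.23   -0.09]
  [ -0.17    0.80   -0.15]
  [ -0.09   -0.23    0.81]
Leontief inverse L = M⁻¹:
  [  1.2870    0.4342    0.2234]
  [  0.3172    1.4273    0.2996]
  [  0.2331    0.4535    1.3445]
Total output x = L · d:
  x_0 = 1.2870·92 + 0.4342·61 + 0.2234·59 = 158.0711
  x_1 = 0.3172·92 + 1.4273·61 + 0.2996·59 = 133.9207
  x_2 = 0.2331·92 + 0.4535·61 + 1.3445·59 = 128.4298
Δx_1 = L[1,0] · Δd_0 = 0.3172 · 14 = 4.4405

4.4405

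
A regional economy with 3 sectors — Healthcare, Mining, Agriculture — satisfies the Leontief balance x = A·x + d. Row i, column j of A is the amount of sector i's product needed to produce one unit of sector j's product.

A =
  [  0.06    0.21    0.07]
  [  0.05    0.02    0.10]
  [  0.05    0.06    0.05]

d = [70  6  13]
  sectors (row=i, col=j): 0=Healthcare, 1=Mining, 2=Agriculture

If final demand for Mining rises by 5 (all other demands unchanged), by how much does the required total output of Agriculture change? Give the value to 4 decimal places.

Form M = I − A:
  [  0.94   -0.21   -0.07]
  [ -0.05    0.98   -0.10]
  [ -0.05   -0.06    0.95]
Leontief inverse L = M⁻¹:
  [  1.0821    0.2383    0.1048]
  [  0.0614    1.0406    0.1141]
  [  0.0608    0.0783    1.0654]
Total output x = L · d:
  x_0 = 1.0821·70 + 0.2383·6 + 0.1048·13 = 78.5380
  x_1 = 0.0614·70 + 1.0406·6 + 0.1141·13 = 12.0251
  x_2 = 0.0608·70 + 0.0783·6 + 1.0654·13 = 18.5773
Δx_2 = L[2,1] · Δd_1 = 0.0783 · 5 = 0.3913

0.3913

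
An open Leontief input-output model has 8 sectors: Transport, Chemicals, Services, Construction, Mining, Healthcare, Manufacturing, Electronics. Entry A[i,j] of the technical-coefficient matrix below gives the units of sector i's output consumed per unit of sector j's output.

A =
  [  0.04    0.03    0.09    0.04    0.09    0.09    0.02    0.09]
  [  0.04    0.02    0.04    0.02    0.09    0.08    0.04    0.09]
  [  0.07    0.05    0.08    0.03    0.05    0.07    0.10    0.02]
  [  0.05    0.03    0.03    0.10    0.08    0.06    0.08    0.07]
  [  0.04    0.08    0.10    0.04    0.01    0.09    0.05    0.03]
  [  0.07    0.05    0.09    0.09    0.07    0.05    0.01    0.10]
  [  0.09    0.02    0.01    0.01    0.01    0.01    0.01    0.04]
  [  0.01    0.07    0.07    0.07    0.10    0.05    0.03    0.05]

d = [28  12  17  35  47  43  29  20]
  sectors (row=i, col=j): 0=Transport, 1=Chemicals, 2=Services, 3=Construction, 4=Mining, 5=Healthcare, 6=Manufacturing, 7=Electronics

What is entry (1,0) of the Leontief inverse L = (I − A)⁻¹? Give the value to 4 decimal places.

L[1,0] = 0.0771

Form M = I − A:
  [  0.96   -0.03   -0.09   -0.04   -0.09   -0.09   -0.02   -0.09]
  [ -0.04    0.98   -0.04   -0.02   -0.09   -0.08   -0.04   -0.09]
  [ -0.07   -0.05    0.92   -0.03   -0.05   -0.07   -0.10   -0.02]
  [ -0.05   -0.03   -0.03    0.90   -0.08   -0.06   -0.08   -0.07]
  [ -0.04   -0.08   -0.10   -0.04    0.99   -0.09   -0.05   -0.03]
  [ -0.07   -0.05   -0.09   -0.09   -0.07    0.95   -0.01   -0.10]
  [ -0.09   -0.02   -0.01   -0.01   -0.01   -0.01    0.99   -0.04]
  [ -0.01   -0.07   -0.07   -0.07   -0.10   -0.05   -0.03    0.95]
Leontief inverse L = M⁻¹:
  [  1.0846    0.0746    0.1540    0.0880    0.1457    0.1479    0.0608    0.1423]
  [  0.0771    1.0581    0.0938    0.0602    0.1362    0.1279    0.0709    0.1347]
  [  0.1159    0.0853    1.1334    0.0681    0.0979    0.1203    0.1340    0.0693]
  [  0.0953    0.0704    0.0862    1.1481    0.1339    0.1142    0.1179    0.1233]
  [  0.0831    0.1138    0.1516    0.0795    1.0608    0.1392    0.0854    0.0795]
  [  0.1166    0.0961    0.1564    0.1428    0.1340    1.1139    0.0564    0.1578]
  [  0.1064    0.0362    0.0363    0.0283    0.0364    0.0352    1.0238    0.0643]
  [  0.0509    0.1084    0.1237    0.1117    0.1485    0.1027    0.0687    1.0970]
Total output x = L · d:
  x_0 = 1.0846·28 + 0.0746·12 + 0.1540·17 + 0.0880·35 + 0.1457·47 + 0.1479·43 + 0.0608·29 + 0.1423·20 = 54.7771
  x_1 = 0.0771·28 + 1.0581·12 + 0.0938·17 + 0.0602·35 + 0.1362·47 + 0.1279·43 + 0.0709·29 + 0.1347·20 = 35.2055
  x_2 = 0.1159·28 + 0.0853·12 + 1.1334·17 + 0.0681·35 + 0.0979·47 + 0.1203·43 + 0.1340·29 + 0.0693·20 = 40.9656
  x_3 = 0.0953·28 + 0.0704·12 + 0.0862·17 + 1.1481·35 + 0.1339·47 + 0.1142·43 + 0.1179·29 + 0.1233·20 = 62.2525
  x_4 = 0.0831·28 + 0.1138·12 + 0.1516·17 + 0.0795·35 + 1.0608·47 + 0.1392·43 + 0.0854·29 + 0.0795·20 = 68.9626
  x_5 = 0.1166·28 + 0.0961·12 + 0.1564·17 + 0.1428·35 + 0.1340·47 + 1.1139·43 + 0.0564·29 + 0.1578·20 = 71.0638
  x_6 = 0.1064·28 + 0.0362·12 + 0.0363·17 + 0.0283·35 + 0.0364·47 + 0.0352·43 + 1.0238·29 + 0.0643·20 = 39.2214
  x_7 = 0.0509·28 + 0.1084·12 + 0.1237·17 + 0.1117·35 + 0.1485·47 + 0.1027·43 + 0.0687·29 + 1.0970·20 = 44.0668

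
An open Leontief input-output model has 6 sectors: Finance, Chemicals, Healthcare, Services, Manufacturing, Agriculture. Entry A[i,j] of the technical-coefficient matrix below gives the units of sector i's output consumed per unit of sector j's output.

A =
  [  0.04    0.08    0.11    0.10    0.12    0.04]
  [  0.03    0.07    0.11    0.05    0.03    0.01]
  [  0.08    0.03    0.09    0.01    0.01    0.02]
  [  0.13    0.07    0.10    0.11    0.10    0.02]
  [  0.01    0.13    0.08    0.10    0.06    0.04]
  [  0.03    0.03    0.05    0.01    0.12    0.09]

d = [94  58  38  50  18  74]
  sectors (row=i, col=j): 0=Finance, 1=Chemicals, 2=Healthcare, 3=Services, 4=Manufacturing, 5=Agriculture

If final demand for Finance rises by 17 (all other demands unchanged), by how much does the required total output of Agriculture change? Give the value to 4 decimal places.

Form M = I − A:
  [  0.96   -0.08   -0.11   -0.10   -0.12   -0.04]
  [ -0.03    0.93   -0.11   -0.05   -0.03   -0.01]
  [ -0.08   -0.03    0.91   -0.01   -0.01   -0.02]
  [ -0.13   -0.07   -0.10    0.89   -0.10   -0.02]
  [ -0.01   -0.13   -0.08   -0.10    0.94   -0.04]
  [ -0.03   -0.03   -0.05   -0.01   -0.12    0.91]
Leontief inverse L = M⁻¹:
  [  1.0854    0.1364    0.1827    0.1514    0.1691    0.0640]
  [  0.0589    1.0995    0.1545    0.0766    0.0552    0.0222]
  [  0.1010    0.0531    1.1257    0.0312    0.0340    0.0319]
  [  0.1813    0.1336    0.1835    1.1720    0.1599    0.0463]
  [  0.0498    0.1751    0.1426    0.1413    1.0998    0.0587]
  [  0.0518    0.0682    0.0938    0.0407    0.1561    1.1117]
Total output x = L · d:
  x_0 = 1.0854·94 + 0.1364·58 + 0.1827·38 + 0.1514·50 + 0.1691·18 + 0.0640·74 = 132.2303
  x_1 = 0.0589·94 + 1.0995·58 + 0.1545·38 + 0.0766·50 + 0.0552·18 + 0.0222·74 = 81.6417
  x_2 = 0.1010·94 + 0.0531·58 + 1.1257·38 + 0.0312·50 + 0.0340·18 + 0.0319·74 = 59.8891
  x_3 = 0.1813·94 + 0.1336·58 + 0.1835·38 + 1.1720·50 + 0.1599·18 + 0.0463·74 = 96.6630
  x_4 = 0.0498·94 + 0.1751·58 + 0.1426·38 + 0.1413·50 + 1.0998·18 + 0.0587·74 = 51.4612
  x_5 = 0.0518·94 + 0.0682·58 + 0.0938·38 + 0.0407·50 + 0.1561·18 + 1.1117·74 = 99.5083
Δx_5 = L[5,0] · Δd_0 = 0.0518 · 17 = 0.8811

0.8811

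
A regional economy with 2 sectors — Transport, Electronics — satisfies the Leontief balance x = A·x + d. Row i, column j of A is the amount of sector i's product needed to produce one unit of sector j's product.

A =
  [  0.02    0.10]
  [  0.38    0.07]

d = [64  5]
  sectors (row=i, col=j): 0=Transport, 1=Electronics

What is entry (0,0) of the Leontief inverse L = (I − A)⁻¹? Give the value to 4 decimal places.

Form M = I − A:
  [  0.98   -0.10]
  [ -0.38    0.93]
Leontief inverse L = M⁻¹:
  [  1.0648    0.1145]
  [  0.4351    1.1221]
Total output x = L · d:
  x_0 = 1.0648·64 + 0.1145·5 = 68.7199
  x_1 = 0.4351·64 + 1.1221·5 = 33.4555

L[0,0] = 1.0648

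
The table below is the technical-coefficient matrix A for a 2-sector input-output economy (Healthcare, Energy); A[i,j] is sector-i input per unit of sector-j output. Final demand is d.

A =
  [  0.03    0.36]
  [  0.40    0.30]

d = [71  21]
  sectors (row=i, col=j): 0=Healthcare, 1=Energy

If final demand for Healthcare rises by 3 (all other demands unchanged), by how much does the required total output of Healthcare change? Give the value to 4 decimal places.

Form M = I − A:
  [  0.97   -0.36]
  [ -0.40    0.70]
Leontief inverse L = M⁻¹:
  [  1.3084    0.6729]
  [  0.7477    1.8131]
Total output x = L · d:
  x_0 = 1.3084·71 + 0.6729·21 = 107.0280
  x_1 = 0.7477·71 + 1.8131·21 = 91.1589
Δx_0 = L[0,0] · Δd_0 = 1.3084 · 3 = 3.9252

3.9252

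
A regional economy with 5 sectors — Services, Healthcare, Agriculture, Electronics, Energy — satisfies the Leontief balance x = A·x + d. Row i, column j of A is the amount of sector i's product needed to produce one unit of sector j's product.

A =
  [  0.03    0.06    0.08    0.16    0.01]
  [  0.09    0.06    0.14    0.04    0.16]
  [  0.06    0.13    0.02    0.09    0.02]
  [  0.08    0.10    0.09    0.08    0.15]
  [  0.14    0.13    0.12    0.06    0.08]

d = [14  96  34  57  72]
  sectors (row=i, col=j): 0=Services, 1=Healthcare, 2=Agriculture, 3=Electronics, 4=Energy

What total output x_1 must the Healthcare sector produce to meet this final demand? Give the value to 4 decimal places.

142.3152

Form M = I − A:
  [  0.97   -0.06   -0.08   -0.16   -0.01]
  [ -0.09    0.94   -0.14   -0.04   -0.16]
  [ -0.06   -0.13    0.98   -0.09   -0.02]
  [ -0.08   -0.10   -0.09    0.92   -0.15]
  [ -0.14   -0.13   -0.12   -0.06    0.92]
Leontief inverse L = M⁻¹:
  [  1.0776    0.1191    0.1328    0.2101    0.0696]
  [  0.1615    1.1470    0.2150    0.1136    0.2244]
  [  0.1060    0.1811    1.0771    0.1368    0.0784]
  [  0.1560    0.1880    0.1733    1.1540    0.2263]
  [  0.2108    0.2161    0.2024    0.1411    1.1542]
Total output x = L · d:
  x_0 = 1.0776·14 + 0.1191·96 + 0.1328·34 + 0.2101·57 + 0.0696·72 = 48.0221
  x_1 = 0.1615·14 + 1.1470·96 + 0.2150·34 + 0.1136·57 + 0.2244·72 = 142.3152
  x_2 = 0.1060·14 + 0.1811·96 + 1.0771·34 + 0.1368·57 + 0.0784·72 = 68.9327
  x_3 = 0.1560·14 + 0.1880·96 + 0.1733·34 + 1.1540·57 + 0.2263·72 = 108.1914
  x_4 = 0.2108·14 + 0.2161·96 + 0.2024·34 + 0.1411·57 + 1.1542·72 = 121.7255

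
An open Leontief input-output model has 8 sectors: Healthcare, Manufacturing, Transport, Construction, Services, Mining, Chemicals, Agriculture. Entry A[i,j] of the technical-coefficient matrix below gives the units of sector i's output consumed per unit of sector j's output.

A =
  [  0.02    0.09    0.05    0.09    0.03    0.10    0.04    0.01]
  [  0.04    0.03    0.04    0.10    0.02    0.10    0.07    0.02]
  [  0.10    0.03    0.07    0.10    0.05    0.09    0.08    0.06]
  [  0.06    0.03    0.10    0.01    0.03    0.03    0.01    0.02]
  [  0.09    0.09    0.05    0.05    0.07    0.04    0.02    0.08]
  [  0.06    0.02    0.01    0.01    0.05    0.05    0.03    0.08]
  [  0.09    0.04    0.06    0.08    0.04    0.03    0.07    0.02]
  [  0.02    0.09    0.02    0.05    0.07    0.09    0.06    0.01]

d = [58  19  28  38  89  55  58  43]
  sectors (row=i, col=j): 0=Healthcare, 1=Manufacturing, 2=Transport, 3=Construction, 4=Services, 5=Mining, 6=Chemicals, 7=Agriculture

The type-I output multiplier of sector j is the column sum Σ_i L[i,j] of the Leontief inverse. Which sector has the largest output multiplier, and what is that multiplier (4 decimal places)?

Mining (1.9049)

Form M = I − A:
  [  0.98   -0.09   -0.05   -0.09   -0.03   -0.10   -0.04   -0.01]
  [ -0.04    0.97   -0.04   -0.10   -0.02   -0.10   -0.07   -0.02]
  [ -0.10   -0.03    0.93   -0.10   -0.05   -0.09   -0.08   -0.06]
  [ -0.06   -0.03   -0.10    0.99   -0.03   -0.03   -0.01   -0.02]
  [ -0.09   -0.09   -0.05   -0.05    0.93   -0.04   -0.02   -0.08]
  [ -0.06   -0.02   -0.01   -0.01   -0.05    0.95   -0.03   -0.08]
  [ -0.09   -0.04   -0.06   -0.08   -0.04   -0.03    0.93   -0.02]
  [ -0.02   -0.09   -0.02   -0.05   -0.07   -0.09   -0.06    0.99]
Leontief inverse L = M⁻¹:
  [  1.0639    0.1205    0.0866    0.1299    0.0596    0.1455    0.0722    0.0391]
  [  0.0829    1.0612    0.0765    0.1369    0.0495    0.1417    0.1002    0.0472]
  [  0.1585    0.0801    1.1208    0.1569    0.0930    0.1533    0.1241    0.0967]
  [  0.0925    0.0565    0.1266    1.0454    0.0531    0.0680    0.0364    0.0414]
  [  0.1366    0.1361    0.0910    0.1026    1.1070    0.0995    0.0592    0.1104]
  [  0.0883    0.0513    0.0327    0.0407    0.0752    1.0860    0.0540    0.0997]
  [  0.1348    0.0775    0.1010    0.1262    0.0706    0.0781    1.1039    0.0459]
  [  0.0628    0.1224    0.0533    0.0896    0.0997    0.1328    0.0909    1.0389]
Total output x = L · d:
  x_0 = 1.0639·58 + 0.1205·19 + 0.0866·28 + 0.1299·38 + 0.0596·89 + 0.1455·55 + 0.0722·58 + 0.0391·43 = 90.5378
  x_1 = 0.0829·58 + 1.0612·19 + 0.0765·28 + 0.1369·38 + 0.0495·89 + 0.1417·55 + 0.1002·58 + 0.0472·43 = 52.3502
  x_2 = 0.1585·58 + 0.0801·19 + 1.1208·28 + 0.1569·38 + 0.0930·89 + 0.1533·55 + 0.1241·58 + 0.0967·43 = 76.1306
  x_3 = 0.0925·58 + 0.0565·19 + 0.1266·28 + 1.0454·38 + 0.0531·89 + 0.0680·55 + 0.0364·58 + 0.0414·43 = 62.0571
  x_4 = 0.1366·58 + 0.1361·19 + 0.0910·28 + 0.1026·38 + 1.1070·89 + 0.0995·55 + 0.0592·58 + 0.1104·43 = 129.1332
  x_5 = 0.0883·58 + 0.0513·19 + 0.0327·28 + 0.0407·38 + 0.0752·89 + 1.0860·55 + 0.0540·58 + 0.0997·43 = 82.4014
  x_6 = 0.1348·58 + 0.0775·19 + 0.1010·28 + 0.1262·38 + 0.0706·89 + 0.0781·55 + 1.1039·58 + 0.0459·43 = 93.4966
  x_7 = 0.0628·58 + 0.1224·19 + 0.0533·28 + 0.0896·38 + 0.0997·89 + 0.1328·55 + 0.0909·58 + 1.0389·43 = 76.9828
Output multipliers (column sums of L):
  Healthcare: 1.8202
  Manufacturing: 1.7057
  Transport: 1.6885
  Construction: 1.8282
  Services: 1.6078
  Mining: 1.9049
  Chemicals: 1.6409
  Agriculture: 1.5192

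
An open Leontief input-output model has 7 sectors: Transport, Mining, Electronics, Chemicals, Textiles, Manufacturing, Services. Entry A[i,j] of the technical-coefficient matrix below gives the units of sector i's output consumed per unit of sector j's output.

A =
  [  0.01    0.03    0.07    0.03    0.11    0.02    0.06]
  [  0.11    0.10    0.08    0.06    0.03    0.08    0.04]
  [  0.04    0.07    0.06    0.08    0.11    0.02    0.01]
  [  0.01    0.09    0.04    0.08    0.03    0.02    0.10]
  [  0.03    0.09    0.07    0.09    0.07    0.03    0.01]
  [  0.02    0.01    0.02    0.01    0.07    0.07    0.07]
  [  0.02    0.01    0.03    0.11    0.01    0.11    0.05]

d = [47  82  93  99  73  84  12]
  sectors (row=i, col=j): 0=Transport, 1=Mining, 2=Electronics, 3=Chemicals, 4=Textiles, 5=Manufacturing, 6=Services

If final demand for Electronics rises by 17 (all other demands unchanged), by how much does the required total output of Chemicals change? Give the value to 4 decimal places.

1.2049

Form M = I − A:
  [  0.99   -0.03   -0.07   -0.03   -0.11   -0.02   -0.06]
  [ -0.11    0.90   -0.08   -0.06   -0.03   -0.08   -0.04]
  [ -0.04   -0.07    0.94   -0.08   -0.11   -0.02   -0.01]
  [ -0.01   -0.09   -0.04    0.92   -0.03   -0.02   -0.10]
  [ -0.03   -0.09   -0.07   -0.09    0.93   -0.03   -0.01]
  [ -0.02   -0.01   -0.02   -0.01   -0.07    0.93   -0.07]
  [ -0.02   -0.01   -0.03   -0.11   -0.01   -0.11    0.95]
Leontief inverse L = M⁻¹:
  [  1.0289    0.0647    0.0993    0.0705    0.1421    0.0455    0.0810]
  [  0.1400    1.1466    0.1238    0.1089    0.0815    0.1187    0.0795]
  [  0.0647    0.1158    1.0972    0.1248    0.1491    0.0470    0.0387]
  [  0.0339    0.1270    0.0709    1.1245    0.0583    0.0548    0.1312]
  [  0.0563    0.1354    0.1065    0.1338    1.1080    0.0586    0.0404]
  [  0.0321    0.0305    0.0397    0.0383    0.0940    1.0939    0.0894]
  [  0.0334    0.0368    0.0520    0.1426    0.0379    0.1373    1.0824]
Total output x = L · d:
  x_0 = 1.0289·47 + 0.0647·82 + 0.0993·93 + 0.0705·99 + 0.1421·73 + 0.0455·84 + 0.0810·12 = 85.0366
  x_1 = 0.1400·47 + 1.1466·82 + 0.1238·93 + 0.1089·99 + 0.0815·73 + 0.1187·84 + 0.0795·12 = 139.7642
  x_2 = 0.0647·47 + 0.1158·82 + 1.0972·93 + 0.1248·99 + 0.1491·73 + 0.0470·84 + 0.0387·12 = 142.2323
  x_3 = 0.0339·47 + 0.1270·82 + 0.0709·93 + 1.1245·99 + 0.0583·73 + 0.0548·84 + 0.1312·12 = 140.3508
  x_4 = 0.0563·47 + 0.1354·82 + 0.1065·93 + 0.1338·99 + 1.1080·73 + 0.0586·84 + 0.0404·12 = 123.1887
  x_5 = 0.0321·47 + 0.0305·82 + 0.0397·93 + 0.0383·99 + 0.0940·73 + 1.0939·84 + 0.0894·12 = 111.3197
  x_6 = 0.0334·47 + 0.0368·82 + 0.0520·93 + 0.1426·99 + 0.0379·73 + 0.1373·84 + 1.0824·12 = 50.8221
Δx_3 = L[3,2] · Δd_2 = 0.0709 · 17 = 1.2049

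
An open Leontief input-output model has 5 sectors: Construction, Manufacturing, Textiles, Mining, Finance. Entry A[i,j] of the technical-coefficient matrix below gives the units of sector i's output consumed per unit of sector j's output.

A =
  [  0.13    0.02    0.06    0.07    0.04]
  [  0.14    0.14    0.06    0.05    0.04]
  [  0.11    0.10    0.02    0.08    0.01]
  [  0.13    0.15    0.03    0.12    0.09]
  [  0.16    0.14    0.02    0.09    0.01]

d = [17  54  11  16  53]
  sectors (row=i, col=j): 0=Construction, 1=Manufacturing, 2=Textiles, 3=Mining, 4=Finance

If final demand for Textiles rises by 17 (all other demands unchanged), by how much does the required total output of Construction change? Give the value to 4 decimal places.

Form M = I − A:
  [  0.87   -0.02   -0.06   -0.07   -0.04]
  [ -0.14    0.86   -0.06   -0.05   -0.04]
  [ -0.11   -0.10    0.98   -0.08   -0.01]
  [ -0.13   -0.15   -0.03    0.88   -0.09]
  [ -0.16   -0.14   -0.02   -0.09    0.99]
Leontief inverse L = M⁻¹:
  [  1.1990    0.0673    0.0823    0.1130    0.0623]
  [  0.2341    1.2081    0.0928    0.1027    0.0685]
  [  0.1814    0.1527    1.0453    0.1217    0.0351]
  [  0.2491    0.2422    0.0691    1.1894    0.1287]
  [  0.2532    0.2068    0.0538    0.1434    1.0423]
Total output x = L · d:
  x_0 = 1.1990·17 + 0.0673·54 + 0.0823·11 + 0.1130·16 + 0.0623·53 = 30.0314
  x_1 = 0.2341·17 + 1.2081·54 + 0.0928·11 + 0.1027·16 + 0.0685·53 = 75.5150
  x_2 = 0.1814·17 + 0.1527·54 + 1.0453·11 + 0.1217·16 + 0.0351·53 = 26.6377
  x_3 = 0.2491·17 + 0.2422·54 + 0.0691·11 + 1.1894·16 + 0.1287·53 = 43.9254
  x_4 = 0.2532·17 + 0.2068·54 + 0.0538·11 + 0.1434·16 + 1.0423·53 = 73.5992
Δx_0 = L[0,2] · Δd_2 = 0.0823 · 17 = 1.3984

1.3984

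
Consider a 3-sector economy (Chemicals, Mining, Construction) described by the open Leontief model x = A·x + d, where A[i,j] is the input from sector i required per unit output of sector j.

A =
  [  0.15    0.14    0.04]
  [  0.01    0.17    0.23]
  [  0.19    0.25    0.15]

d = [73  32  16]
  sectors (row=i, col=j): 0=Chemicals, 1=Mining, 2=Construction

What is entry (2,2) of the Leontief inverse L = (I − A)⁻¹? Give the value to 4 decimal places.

L[2,2] = 1.3110

Form M = I − A:
  [  0.85   -0.14   -0.04]
  [ -0.01    0.83   -0.23]
  [ -0.19   -0.25    0.85]
Leontief inverse L = M⁻¹:
  [  1.2065    0.2402    0.1218]
  [  0.0972    1.3311    0.3647]
  [  0.2983    0.4452    1.3110]
Total output x = L · d:
  x_0 = 1.2065·73 + 0.2402·32 + 0.1218·16 = 97.7099
  x_1 = 0.0972·73 + 1.3311·32 + 0.3647·16 = 55.5254
  x_2 = 0.2983·73 + 0.4452·32 + 1.3110·16 = 56.9956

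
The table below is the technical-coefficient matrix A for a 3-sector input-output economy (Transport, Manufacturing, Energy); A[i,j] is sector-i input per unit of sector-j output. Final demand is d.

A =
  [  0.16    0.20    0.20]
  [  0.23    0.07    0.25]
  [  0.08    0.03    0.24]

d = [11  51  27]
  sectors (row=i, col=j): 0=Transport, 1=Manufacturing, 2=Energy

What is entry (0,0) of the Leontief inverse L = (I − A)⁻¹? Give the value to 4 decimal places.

L[0,0] = 1.3140

Form M = I − A:
  [  0.84   -0.20   -0.20]
  [ -0.23    0.93   -0.25]
  [ -0.08   -0.03    0.76]
Leontief inverse L = M⁻¹:
  [  1.3140    0.2969    0.4434]
  [  0.3660    1.1695    0.4810]
  [  0.1528    0.0774    1.3815]
Total output x = L · d:
  x_0 = 1.3140·11 + 0.2969·51 + 0.4434·27 = 41.5683
  x_1 = 0.3660·11 + 1.1695·51 + 0.4810·27 = 76.6588
  x_2 = 0.1528·11 + 0.0774·51 + 1.3815·27 = 42.9279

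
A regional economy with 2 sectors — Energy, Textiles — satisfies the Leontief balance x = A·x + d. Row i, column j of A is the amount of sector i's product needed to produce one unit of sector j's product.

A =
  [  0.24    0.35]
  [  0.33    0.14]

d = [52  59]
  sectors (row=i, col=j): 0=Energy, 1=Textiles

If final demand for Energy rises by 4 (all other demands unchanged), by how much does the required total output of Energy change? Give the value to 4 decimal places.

6.3929

Form M = I − A:
  [  0.76   -0.35]
  [ -0.33    0.86]
Leontief inverse L = M⁻¹:
  [  1.5982    0.6504]
  [  0.6133    1.4124]
Total output x = L · d:
  x_0 = 1.5982·52 + 0.6504·59 = 121.4830
  x_1 = 0.6133·52 + 1.4124·59 = 115.2202
Δx_0 = L[0,0] · Δd_0 = 1.5982 · 4 = 6.3929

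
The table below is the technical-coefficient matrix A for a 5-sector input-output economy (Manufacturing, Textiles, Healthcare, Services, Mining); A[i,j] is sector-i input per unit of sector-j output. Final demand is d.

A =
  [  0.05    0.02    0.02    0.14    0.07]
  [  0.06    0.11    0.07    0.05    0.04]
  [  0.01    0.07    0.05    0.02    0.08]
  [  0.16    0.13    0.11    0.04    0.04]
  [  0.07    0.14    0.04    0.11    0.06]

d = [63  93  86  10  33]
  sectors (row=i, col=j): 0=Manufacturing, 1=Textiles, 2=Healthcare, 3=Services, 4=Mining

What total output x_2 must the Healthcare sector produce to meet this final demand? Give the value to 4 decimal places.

107.8368

Form M = I − A:
  [  0.95   -0.02   -0.02   -0.14   -0.07]
  [ -0.06    0.89   -0.07   -0.05   -0.04]
  [ -0.01   -0.07    0.95   -0.02   -0.08]
  [ -0.16   -0.13   -0.11    0.96   -0.04]
  [ -0.07   -0.14   -0.04   -0.11    0.94]
Leontief inverse L = M⁻¹:
  [  1.0942    0.0695    0.0525    0.1753    0.0964]
  [  0.0932    1.1565    0.0997    0.0837    0.0682]
  [  0.0328    0.1071    1.0705    0.0441    0.1000]
  [  0.2038    0.1890    0.1483    1.0938    0.0824]
  [  0.1206    0.2041    0.0817    0.1554    1.0951]
Total output x = L · d:
  x_0 = 1.0942·63 + 0.0695·93 + 0.0525·86 + 0.1753·10 + 0.0964·33 = 84.8469
  x_1 = 0.0932·63 + 1.1565·93 + 0.0997·86 + 0.0837·10 + 0.0682·33 = 125.0925
  x_2 = 0.0328·63 + 0.1071·93 + 1.0705·86 + 0.0441·10 + 0.1000·33 = 107.8368
  x_3 = 0.2038·63 + 0.1890·93 + 0.1483·86 + 1.0938·10 + 0.0824·33 = 56.8243
  x_4 = 0.1206·63 + 0.2041·93 + 0.0817·86 + 0.1554·10 + 1.0951·33 = 71.2940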